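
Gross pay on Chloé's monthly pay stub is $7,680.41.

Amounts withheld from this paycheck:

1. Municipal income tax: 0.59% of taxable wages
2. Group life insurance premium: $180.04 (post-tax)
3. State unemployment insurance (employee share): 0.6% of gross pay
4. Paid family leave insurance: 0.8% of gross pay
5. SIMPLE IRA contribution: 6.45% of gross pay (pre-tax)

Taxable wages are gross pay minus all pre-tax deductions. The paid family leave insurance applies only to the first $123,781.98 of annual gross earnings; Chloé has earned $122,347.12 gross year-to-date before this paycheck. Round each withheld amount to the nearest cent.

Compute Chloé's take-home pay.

$6,905.03

SIMPLE IRA contribution: $7,680.41 × 0.0645 = $495.39
Taxable wages = $7,680.41 − $495.39 = $7,185.02
Municipal income tax: $7,185.02 × 0.0059 = $42.39
State unemployment insurance (employee share): $7,680.41 × 0.006 = $46.08
Paid family leave insurance: only $123,781.98 − $122,347.12 = $1,434.86 of this check is subject → $1,434.86 × 0.008 = $11.48
Group life insurance premium: $180.04
Total deductions = $495.39 + $42.39 + $46.08 + $11.48 + $180.04 = $775.38
Net pay = $7,680.41 − $775.38 = $6,905.03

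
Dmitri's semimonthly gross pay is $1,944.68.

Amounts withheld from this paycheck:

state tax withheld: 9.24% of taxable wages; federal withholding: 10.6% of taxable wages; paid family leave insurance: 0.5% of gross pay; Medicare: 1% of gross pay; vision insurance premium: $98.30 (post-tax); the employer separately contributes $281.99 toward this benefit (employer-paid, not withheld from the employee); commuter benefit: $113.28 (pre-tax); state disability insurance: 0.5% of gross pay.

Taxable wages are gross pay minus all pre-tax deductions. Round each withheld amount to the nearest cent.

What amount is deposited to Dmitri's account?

$1,330.86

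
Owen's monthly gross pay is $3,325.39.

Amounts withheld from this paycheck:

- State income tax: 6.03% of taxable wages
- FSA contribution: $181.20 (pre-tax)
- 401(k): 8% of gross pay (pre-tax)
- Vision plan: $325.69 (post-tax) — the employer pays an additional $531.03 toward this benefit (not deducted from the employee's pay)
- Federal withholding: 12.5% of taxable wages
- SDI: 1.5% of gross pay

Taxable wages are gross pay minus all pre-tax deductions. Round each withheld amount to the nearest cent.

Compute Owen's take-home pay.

$1,969.27

FSA contribution: $181.20
401(k): $3,325.39 × 0.08 = $266.03
Pre-tax total = $181.20 + $266.03 = $447.23
Taxable wages = $3,325.39 − $447.23 = $2,878.16
Federal withholding: $2,878.16 × 0.125 = $359.77
State income tax: $2,878.16 × 0.0603 = $173.55
SDI: $3,325.39 × 0.015 = $49.88
Vision plan: $325.69
(Employer's $531.03 toward vision plan is not withheld from the employee.)
Total deductions = $181.20 + $266.03 + $359.77 + $173.55 + $49.88 + $325.69 = $1,356.12
Net pay = $3,325.39 − $1,356.12 = $1,969.27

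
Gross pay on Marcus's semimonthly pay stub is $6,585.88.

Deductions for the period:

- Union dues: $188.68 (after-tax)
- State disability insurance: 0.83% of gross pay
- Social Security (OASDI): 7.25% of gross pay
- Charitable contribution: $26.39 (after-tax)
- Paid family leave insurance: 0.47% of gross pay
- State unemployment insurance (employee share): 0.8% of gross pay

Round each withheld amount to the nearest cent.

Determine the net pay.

$5,755.03

Social Security (OASDI): $6,585.88 × 0.0725 = $477.48
State disability insurance: $6,585.88 × 0.0083 = $54.66
Paid family leave insurance: $6,585.88 × 0.0047 = $30.95
State unemployment insurance (employee share): $6,585.88 × 0.008 = $52.69
Charitable contribution: $26.39
Union dues: $188.68
Total deductions = $477.48 + $54.66 + $30.95 + $52.69 + $26.39 + $188.68 = $830.85
Net pay = $6,585.88 − $830.85 = $5,755.03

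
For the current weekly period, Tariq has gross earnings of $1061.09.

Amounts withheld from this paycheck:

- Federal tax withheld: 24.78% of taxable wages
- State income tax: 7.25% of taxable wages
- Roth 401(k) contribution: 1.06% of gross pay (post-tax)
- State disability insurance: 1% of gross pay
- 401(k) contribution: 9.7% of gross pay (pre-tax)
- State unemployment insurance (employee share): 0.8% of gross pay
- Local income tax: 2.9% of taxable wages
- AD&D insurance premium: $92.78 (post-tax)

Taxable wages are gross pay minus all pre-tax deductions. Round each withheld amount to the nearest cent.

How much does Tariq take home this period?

401(k) contribution: $1061.09 × 0.097 = $102.93
Taxable wages = $1061.09 − $102.93 = $958.16
State income tax: $958.16 × 0.0725 = $69.47
Federal tax withheld: $958.16 × 0.2478 = $237.43
Local income tax: $958.16 × 0.029 = $27.79
State disability insurance: $1061.09 × 0.01 = $10.61
State unemployment insurance (employee share): $1061.09 × 0.008 = $8.49
AD&D insurance premium: $92.78
Roth 401(k) contribution: $1061.09 × 0.0106 = $11.25
Total deductions = $102.93 + $69.47 + $237.43 + $27.79 + $10.61 + $8.49 + $92.78 + $11.25 = $560.75
Net pay = $1061.09 − $560.75 = $500.34

$500.34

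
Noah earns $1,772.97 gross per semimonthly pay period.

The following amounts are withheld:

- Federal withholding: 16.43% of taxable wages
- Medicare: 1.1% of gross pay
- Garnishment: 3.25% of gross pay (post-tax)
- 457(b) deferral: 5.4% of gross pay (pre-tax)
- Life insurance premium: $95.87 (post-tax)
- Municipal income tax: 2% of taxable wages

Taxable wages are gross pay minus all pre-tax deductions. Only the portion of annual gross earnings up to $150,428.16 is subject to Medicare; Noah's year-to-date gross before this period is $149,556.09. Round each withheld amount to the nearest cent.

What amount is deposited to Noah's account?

$1,205.04

457(b) deferral: $1,772.97 × 0.054 = $95.74
Taxable wages = $1,772.97 − $95.74 = $1,677.23
Municipal income tax: $1,677.23 × 0.02 = $33.54
Federal withholding: $1,677.23 × 0.1643 = $275.57
Medicare: only $150,428.16 − $149,556.09 = $872.07 of this check is subject → $872.07 × 0.011 = $9.59
Garnishment: $1,772.97 × 0.0325 = $57.62
Life insurance premium: $95.87
Total deductions = $95.74 + $33.54 + $275.57 + $9.59 + $57.62 + $95.87 = $567.93
Net pay = $1,772.97 − $567.93 = $1,205.04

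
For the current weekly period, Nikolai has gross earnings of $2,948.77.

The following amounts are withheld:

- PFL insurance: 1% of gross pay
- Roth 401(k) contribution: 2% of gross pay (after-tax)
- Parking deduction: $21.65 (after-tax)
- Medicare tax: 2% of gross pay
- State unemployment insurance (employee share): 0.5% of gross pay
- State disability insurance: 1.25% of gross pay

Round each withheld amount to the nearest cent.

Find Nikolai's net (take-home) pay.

$2,728.07

PFL insurance: $2,948.77 × 0.01 = $29.49
State disability insurance: $2,948.77 × 0.0125 = $36.86
State unemployment insurance (employee share): $2,948.77 × 0.005 = $14.74
Medicare tax: $2,948.77 × 0.02 = $58.98
Parking deduction: $21.65
Roth 401(k) contribution: $2,948.77 × 0.02 = $58.98
Total deductions = $29.49 + $36.86 + $14.74 + $58.98 + $21.65 + $58.98 = $220.70
Net pay = $2,948.77 − $220.70 = $2,728.07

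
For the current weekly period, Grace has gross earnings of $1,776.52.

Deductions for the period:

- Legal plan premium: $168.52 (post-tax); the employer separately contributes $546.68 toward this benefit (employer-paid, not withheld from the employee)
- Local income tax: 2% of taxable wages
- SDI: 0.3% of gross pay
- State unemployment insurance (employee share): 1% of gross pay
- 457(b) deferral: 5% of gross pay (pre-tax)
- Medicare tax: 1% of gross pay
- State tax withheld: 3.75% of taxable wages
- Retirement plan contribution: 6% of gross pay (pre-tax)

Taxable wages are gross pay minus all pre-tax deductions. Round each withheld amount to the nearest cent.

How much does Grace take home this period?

457(b) deferral: $1,776.52 × 0.05 = $88.83
Retirement plan contribution: $1,776.52 × 0.06 = $106.59
Pre-tax total = $88.83 + $106.59 = $195.42
Taxable wages = $1,776.52 − $195.42 = $1,581.10
State tax withheld: $1,581.10 × 0.0375 = $59.29
Local income tax: $1,581.10 × 0.02 = $31.62
SDI: $1,776.52 × 0.003 = $5.33
Medicare tax: $1,776.52 × 0.01 = $17.77
State unemployment insurance (employee share): $1,776.52 × 0.01 = $17.77
Legal plan premium: $168.52
(Employer's $546.68 toward legal plan premium is not withheld from the employee.)
Total deductions = $88.83 + $106.59 + $59.29 + $31.62 + $5.33 + $17.77 + $17.77 + $168.52 = $495.72
Net pay = $1,776.52 − $495.72 = $1,280.80

$1,280.80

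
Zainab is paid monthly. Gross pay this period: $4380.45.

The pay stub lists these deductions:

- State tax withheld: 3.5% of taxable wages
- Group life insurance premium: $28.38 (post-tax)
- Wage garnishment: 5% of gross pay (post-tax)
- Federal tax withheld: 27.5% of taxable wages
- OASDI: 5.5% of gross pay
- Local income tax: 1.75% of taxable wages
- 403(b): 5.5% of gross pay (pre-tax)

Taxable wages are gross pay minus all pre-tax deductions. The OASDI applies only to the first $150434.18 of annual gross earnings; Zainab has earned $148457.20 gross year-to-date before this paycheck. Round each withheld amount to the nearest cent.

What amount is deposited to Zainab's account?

403(b): $4380.45 × 0.055 = $240.92
Taxable wages = $4380.45 − $240.92 = $4139.53
State tax withheld: $4139.53 × 0.035 = $144.88
Federal tax withheld: $4139.53 × 0.275 = $1138.37
Local income tax: $4139.53 × 0.0175 = $72.44
OASDI: only $150434.18 − $148457.20 = $1976.98 of this check is subject → $1976.98 × 0.055 = $108.73
Group life insurance premium: $28.38
Wage garnishment: $4380.45 × 0.05 = $219.02
Total deductions = $240.92 + $144.88 + $1138.37 + $72.44 + $108.73 + $28.38 + $219.02 = $1952.74
Net pay = $4380.45 − $1952.74 = $2427.71

$2427.71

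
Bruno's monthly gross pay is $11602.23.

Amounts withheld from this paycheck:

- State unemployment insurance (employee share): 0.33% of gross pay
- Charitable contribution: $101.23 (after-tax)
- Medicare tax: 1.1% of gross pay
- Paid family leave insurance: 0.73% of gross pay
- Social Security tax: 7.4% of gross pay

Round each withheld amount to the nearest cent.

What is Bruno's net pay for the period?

Medicare tax: $11602.23 × 0.011 = $127.62
State unemployment insurance (employee share): $11602.23 × 0.0033 = $38.29
Paid family leave insurance: $11602.23 × 0.0073 = $84.70
Social Security tax: $11602.23 × 0.074 = $858.57
Charitable contribution: $101.23
Total deductions = $127.62 + $38.29 + $84.70 + $858.57 + $101.23 = $1210.41
Net pay = $11602.23 − $1210.41 = $10391.82

$10391.82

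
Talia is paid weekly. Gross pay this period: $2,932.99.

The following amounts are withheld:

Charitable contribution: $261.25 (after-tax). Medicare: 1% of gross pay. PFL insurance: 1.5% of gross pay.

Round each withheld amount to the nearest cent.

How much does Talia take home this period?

$2,598.42

PFL insurance: $2,932.99 × 0.015 = $43.99
Medicare: $2,932.99 × 0.01 = $29.33
Charitable contribution: $261.25
Total deductions = $43.99 + $29.33 + $261.25 = $334.57
Net pay = $2,932.99 − $334.57 = $2,598.42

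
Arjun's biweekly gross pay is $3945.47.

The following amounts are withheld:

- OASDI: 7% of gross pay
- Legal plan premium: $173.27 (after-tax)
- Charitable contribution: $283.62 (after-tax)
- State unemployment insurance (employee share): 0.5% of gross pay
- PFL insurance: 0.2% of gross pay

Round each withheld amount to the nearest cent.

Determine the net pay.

PFL insurance: $3945.47 × 0.002 = $7.89
State unemployment insurance (employee share): $3945.47 × 0.005 = $19.73
OASDI: $3945.47 × 0.07 = $276.18
Legal plan premium: $173.27
Charitable contribution: $283.62
Total deductions = $7.89 + $19.73 + $276.18 + $173.27 + $283.62 = $760.69
Net pay = $3945.47 − $760.69 = $3184.78

$3184.78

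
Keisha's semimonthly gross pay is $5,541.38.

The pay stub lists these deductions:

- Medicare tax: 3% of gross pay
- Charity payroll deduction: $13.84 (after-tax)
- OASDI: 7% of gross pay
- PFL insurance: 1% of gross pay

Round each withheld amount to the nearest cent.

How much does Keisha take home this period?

$4,917.99

OASDI: $5,541.38 × 0.07 = $387.90
PFL insurance: $5,541.38 × 0.01 = $55.41
Medicare tax: $5,541.38 × 0.03 = $166.24
Charity payroll deduction: $13.84
Total deductions = $387.90 + $55.41 + $166.24 + $13.84 = $623.39
Net pay = $5,541.38 − $623.39 = $4,917.99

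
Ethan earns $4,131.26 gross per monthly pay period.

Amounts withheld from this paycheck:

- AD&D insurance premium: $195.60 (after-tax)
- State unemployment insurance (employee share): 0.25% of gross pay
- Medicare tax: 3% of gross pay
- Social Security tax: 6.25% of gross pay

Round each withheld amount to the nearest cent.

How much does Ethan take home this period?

$3,543.19

Medicare tax: $4,131.26 × 0.03 = $123.94
State unemployment insurance (employee share): $4,131.26 × 0.0025 = $10.33
Social Security tax: $4,131.26 × 0.0625 = $258.20
AD&D insurance premium: $195.60
Total deductions = $123.94 + $10.33 + $258.20 + $195.60 = $588.07
Net pay = $4,131.26 − $588.07 = $3,543.19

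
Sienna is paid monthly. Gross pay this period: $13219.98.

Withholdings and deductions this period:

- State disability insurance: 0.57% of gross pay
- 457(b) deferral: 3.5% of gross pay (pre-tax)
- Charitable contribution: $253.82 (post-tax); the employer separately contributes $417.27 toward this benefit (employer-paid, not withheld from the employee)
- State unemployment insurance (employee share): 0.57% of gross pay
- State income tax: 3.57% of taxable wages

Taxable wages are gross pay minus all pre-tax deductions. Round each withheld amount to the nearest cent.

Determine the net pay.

$11897.33

457(b) deferral: $13219.98 × 0.035 = $462.70
Taxable wages = $13219.98 − $462.70 = $12757.28
State income tax: $12757.28 × 0.0357 = $455.43
State unemployment insurance (employee share): $13219.98 × 0.0057 = $75.35
State disability insurance: $13219.98 × 0.0057 = $75.35
Charitable contribution: $253.82
(Employer's $417.27 toward charitable contribution is not withheld from the employee.)
Total deductions = $462.70 + $455.43 + $75.35 + $75.35 + $253.82 = $1322.65
Net pay = $13219.98 − $1322.65 = $11897.33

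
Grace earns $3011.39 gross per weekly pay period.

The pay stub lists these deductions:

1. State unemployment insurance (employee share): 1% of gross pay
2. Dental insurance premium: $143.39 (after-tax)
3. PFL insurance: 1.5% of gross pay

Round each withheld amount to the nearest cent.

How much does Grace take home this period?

$2792.72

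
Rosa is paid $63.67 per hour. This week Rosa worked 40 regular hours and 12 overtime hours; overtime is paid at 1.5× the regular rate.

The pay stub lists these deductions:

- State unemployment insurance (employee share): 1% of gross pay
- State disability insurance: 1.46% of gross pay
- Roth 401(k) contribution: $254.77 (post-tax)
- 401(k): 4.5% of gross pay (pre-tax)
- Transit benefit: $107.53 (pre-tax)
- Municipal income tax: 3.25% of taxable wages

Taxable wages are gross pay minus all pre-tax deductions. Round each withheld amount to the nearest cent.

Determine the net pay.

$2,962.41

Regular pay: 40 × $63.67 = $2,546.80
Overtime pay: 12 × $63.67 × 1.5 = $1,146.06
Gross pay = $2,546.80 + $1,146.06 = $3,692.86
Transit benefit: $107.53
401(k): $3,692.86 × 0.045 = $166.18
Pre-tax total = $107.53 + $166.18 = $273.71
Taxable wages = $3,692.86 − $273.71 = $3,419.15
Municipal income tax: $3,419.15 × 0.0325 = $111.12
State unemployment insurance (employee share): $3,692.86 × 0.01 = $36.93
State disability insurance: $3,692.86 × 0.0146 = $53.92
Roth 401(k) contribution: $254.77
Total deductions = $107.53 + $166.18 + $111.12 + $36.93 + $53.92 + $254.77 = $730.45
Net pay = $3,692.86 − $730.45 = $2,962.41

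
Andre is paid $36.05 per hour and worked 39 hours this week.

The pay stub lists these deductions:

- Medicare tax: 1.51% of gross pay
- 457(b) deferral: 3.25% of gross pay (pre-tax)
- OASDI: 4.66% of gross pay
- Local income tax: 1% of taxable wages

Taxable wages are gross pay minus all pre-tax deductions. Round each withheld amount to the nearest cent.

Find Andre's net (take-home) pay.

Gross pay: 39 × $36.05 = $1405.95
457(b) deferral: $1405.95 × 0.0325 = $45.69
Taxable wages = $1405.95 − $45.69 = $1360.26
Local income tax: $1360.26 × 0.01 = $13.60
OASDI: $1405.95 × 0.0466 = $65.52
Medicare tax: $1405.95 × 0.0151 = $21.23
Total deductions = $45.69 + $13.60 + $65.52 + $21.23 = $146.04
Net pay = $1405.95 − $146.04 = $1259.91

$1259.91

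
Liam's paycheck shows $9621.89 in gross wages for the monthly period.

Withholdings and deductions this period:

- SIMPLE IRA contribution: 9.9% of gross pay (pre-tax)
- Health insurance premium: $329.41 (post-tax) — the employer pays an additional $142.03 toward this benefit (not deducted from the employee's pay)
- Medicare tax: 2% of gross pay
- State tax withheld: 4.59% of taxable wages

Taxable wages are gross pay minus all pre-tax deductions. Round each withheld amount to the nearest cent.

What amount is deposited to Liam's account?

SIMPLE IRA contribution: $9621.89 × 0.099 = $952.57
Taxable wages = $9621.89 − $952.57 = $8669.32
State tax withheld: $8669.32 × 0.0459 = $397.92
Medicare tax: $9621.89 × 0.02 = $192.44
Health insurance premium: $329.41
(Employer's $142.03 toward health insurance premium is not withheld from the employee.)
Total deductions = $952.57 + $397.92 + $192.44 + $329.41 = $1872.34
Net pay = $9621.89 − $1872.34 = $7749.55

$7749.55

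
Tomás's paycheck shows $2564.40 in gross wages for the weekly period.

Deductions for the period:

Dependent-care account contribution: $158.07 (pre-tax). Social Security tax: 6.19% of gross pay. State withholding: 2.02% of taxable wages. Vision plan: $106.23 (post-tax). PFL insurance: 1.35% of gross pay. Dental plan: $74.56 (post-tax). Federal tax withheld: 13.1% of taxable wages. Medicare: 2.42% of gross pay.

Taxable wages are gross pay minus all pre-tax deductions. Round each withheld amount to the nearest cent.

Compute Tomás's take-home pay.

$1606.28

Dependent-care account contribution: $158.07
Taxable wages = $2564.40 − $158.07 = $2406.33
State withholding: $2406.33 × 0.0202 = $48.61
Federal tax withheld: $2406.33 × 0.131 = $315.23
Medicare: $2564.40 × 0.0242 = $62.06
Social Security tax: $2564.40 × 0.0619 = $158.74
PFL insurance: $2564.40 × 0.0135 = $34.62
Dental plan: $74.56
Vision plan: $106.23
Total deductions = $158.07 + $48.61 + $315.23 + $62.06 + $158.74 + $34.62 + $74.56 + $106.23 = $958.12
Net pay = $2564.40 − $958.12 = $1606.28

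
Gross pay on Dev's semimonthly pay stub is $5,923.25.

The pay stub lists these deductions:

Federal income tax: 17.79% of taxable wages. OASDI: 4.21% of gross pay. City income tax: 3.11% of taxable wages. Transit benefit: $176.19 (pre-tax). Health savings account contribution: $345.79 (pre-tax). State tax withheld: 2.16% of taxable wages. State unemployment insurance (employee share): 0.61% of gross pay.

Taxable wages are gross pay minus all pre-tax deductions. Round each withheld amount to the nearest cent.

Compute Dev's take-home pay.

$3,870.23

Transit benefit: $176.19
Health savings account contribution: $345.79
Pre-tax total = $176.19 + $345.79 = $521.98
Taxable wages = $5,923.25 − $521.98 = $5,401.27
Federal income tax: $5,401.27 × 0.1779 = $960.89
State tax withheld: $5,401.27 × 0.0216 = $116.67
City income tax: $5,401.27 × 0.0311 = $167.98
State unemployment insurance (employee share): $5,923.25 × 0.0061 = $36.13
OASDI: $5,923.25 × 0.0421 = $249.37
Total deductions = $176.19 + $345.79 + $960.89 + $116.67 + $167.98 + $36.13 + $249.37 = $2,053.02
Net pay = $5,923.25 − $2,053.02 = $3,870.23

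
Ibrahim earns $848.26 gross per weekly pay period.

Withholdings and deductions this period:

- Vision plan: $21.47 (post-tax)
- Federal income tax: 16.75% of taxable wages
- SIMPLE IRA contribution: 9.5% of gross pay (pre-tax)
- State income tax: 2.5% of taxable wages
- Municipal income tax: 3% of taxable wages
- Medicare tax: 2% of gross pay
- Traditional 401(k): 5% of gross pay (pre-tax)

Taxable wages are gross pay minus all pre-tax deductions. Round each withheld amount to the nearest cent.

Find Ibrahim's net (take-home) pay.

$525.46

Traditional 401(k): $848.26 × 0.05 = $42.41
SIMPLE IRA contribution: $848.26 × 0.095 = $80.58
Pre-tax total = $42.41 + $80.58 = $122.99
Taxable wages = $848.26 − $122.99 = $725.27
Municipal income tax: $725.27 × 0.03 = $21.76
State income tax: $725.27 × 0.025 = $18.13
Federal income tax: $725.27 × 0.1675 = $121.48
Medicare tax: $848.26 × 0.02 = $16.97
Vision plan: $21.47
Total deductions = $42.41 + $80.58 + $21.76 + $18.13 + $121.48 + $16.97 + $21.47 = $322.80
Net pay = $848.26 − $322.80 = $525.46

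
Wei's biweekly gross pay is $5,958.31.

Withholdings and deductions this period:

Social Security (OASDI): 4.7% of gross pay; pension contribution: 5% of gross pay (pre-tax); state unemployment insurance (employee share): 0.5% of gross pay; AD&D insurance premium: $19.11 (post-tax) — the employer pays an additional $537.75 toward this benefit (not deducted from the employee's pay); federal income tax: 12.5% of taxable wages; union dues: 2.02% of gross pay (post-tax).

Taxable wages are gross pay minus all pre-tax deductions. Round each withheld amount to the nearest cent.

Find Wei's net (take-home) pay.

$4,503.54

Pension contribution: $5,958.31 × 0.05 = $297.92
Taxable wages = $5,958.31 − $297.92 = $5,660.39
Federal income tax: $5,660.39 × 0.125 = $707.55
Social Security (OASDI): $5,958.31 × 0.047 = $280.04
State unemployment insurance (employee share): $5,958.31 × 0.005 = $29.79
Union dues: $5,958.31 × 0.0202 = $120.36
AD&D insurance premium: $19.11
(Employer's $537.75 toward AD&D insurance premium is not withheld from the employee.)
Total deductions = $297.92 + $707.55 + $280.04 + $29.79 + $120.36 + $19.11 = $1,454.77
Net pay = $5,958.31 − $1,454.77 = $4,503.54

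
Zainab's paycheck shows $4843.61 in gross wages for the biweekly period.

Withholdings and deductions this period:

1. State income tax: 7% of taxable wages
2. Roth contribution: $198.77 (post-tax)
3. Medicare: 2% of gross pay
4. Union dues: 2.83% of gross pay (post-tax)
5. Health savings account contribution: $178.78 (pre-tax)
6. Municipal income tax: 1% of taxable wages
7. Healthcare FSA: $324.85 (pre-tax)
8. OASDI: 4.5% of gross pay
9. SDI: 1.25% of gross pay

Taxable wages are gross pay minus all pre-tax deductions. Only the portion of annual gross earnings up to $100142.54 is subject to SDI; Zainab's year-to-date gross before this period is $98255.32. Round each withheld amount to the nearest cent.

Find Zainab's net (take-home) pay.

$3318.52

Healthcare FSA: $324.85
Health savings account contribution: $178.78
Pre-tax total = $324.85 + $178.78 = $503.63
Taxable wages = $4843.61 − $503.63 = $4339.98
State income tax: $4339.98 × 0.07 = $303.80
Municipal income tax: $4339.98 × 0.01 = $43.40
SDI: only $100142.54 − $98255.32 = $1887.22 of this check is subject → $1887.22 × 0.0125 = $23.59
Medicare: $4843.61 × 0.02 = $96.87
OASDI: $4843.61 × 0.045 = $217.96
Roth contribution: $198.77
Union dues: $4843.61 × 0.0283 = $137.07
Total deductions = $324.85 + $178.78 + $303.80 + $43.40 + $23.59 + $96.87 + $217.96 + $198.77 + $137.07 = $1525.09
Net pay = $4843.61 − $1525.09 = $3318.52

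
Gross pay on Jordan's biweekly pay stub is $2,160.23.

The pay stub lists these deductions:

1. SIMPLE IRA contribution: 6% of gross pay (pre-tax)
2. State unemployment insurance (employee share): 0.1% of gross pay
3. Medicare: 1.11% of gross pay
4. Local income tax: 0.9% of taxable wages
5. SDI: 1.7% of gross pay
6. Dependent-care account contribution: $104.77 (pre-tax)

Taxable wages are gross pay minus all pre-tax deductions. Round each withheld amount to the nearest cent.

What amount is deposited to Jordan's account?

$1,845.66

SIMPLE IRA contribution: $2,160.23 × 0.06 = $129.61
Dependent-care account contribution: $104.77
Pre-tax total = $129.61 + $104.77 = $234.38
Taxable wages = $2,160.23 − $234.38 = $1,925.85
Local income tax: $1,925.85 × 0.009 = $17.33
SDI: $2,160.23 × 0.017 = $36.72
Medicare: $2,160.23 × 0.0111 = $23.98
State unemployment insurance (employee share): $2,160.23 × 0.001 = $2.16
Total deductions = $129.61 + $104.77 + $17.33 + $36.72 + $23.98 + $2.16 = $314.57
Net pay = $2,160.23 − $314.57 = $1,845.66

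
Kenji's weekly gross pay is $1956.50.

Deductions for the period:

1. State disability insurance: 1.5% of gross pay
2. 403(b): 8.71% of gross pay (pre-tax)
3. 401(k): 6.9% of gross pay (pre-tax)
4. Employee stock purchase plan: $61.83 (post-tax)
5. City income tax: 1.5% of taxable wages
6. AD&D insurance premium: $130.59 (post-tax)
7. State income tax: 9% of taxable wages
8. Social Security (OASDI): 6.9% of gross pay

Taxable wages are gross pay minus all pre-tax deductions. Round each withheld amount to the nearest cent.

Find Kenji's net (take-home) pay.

$1120.95

403(b): $1956.50 × 0.0871 = $170.41
401(k): $1956.50 × 0.069 = $135.00
Pre-tax total = $170.41 + $135.00 = $305.41
Taxable wages = $1956.50 − $305.41 = $1651.09
State income tax: $1651.09 × 0.09 = $148.60
City income tax: $1651.09 × 0.015 = $24.77
State disability insurance: $1956.50 × 0.015 = $29.35
Social Security (OASDI): $1956.50 × 0.069 = $135.00
AD&D insurance premium: $130.59
Employee stock purchase plan: $61.83
Total deductions = $170.41 + $135.00 + $148.60 + $24.77 + $29.35 + $135.00 + $130.59 + $61.83 = $835.55
Net pay = $1956.50 − $835.55 = $1120.95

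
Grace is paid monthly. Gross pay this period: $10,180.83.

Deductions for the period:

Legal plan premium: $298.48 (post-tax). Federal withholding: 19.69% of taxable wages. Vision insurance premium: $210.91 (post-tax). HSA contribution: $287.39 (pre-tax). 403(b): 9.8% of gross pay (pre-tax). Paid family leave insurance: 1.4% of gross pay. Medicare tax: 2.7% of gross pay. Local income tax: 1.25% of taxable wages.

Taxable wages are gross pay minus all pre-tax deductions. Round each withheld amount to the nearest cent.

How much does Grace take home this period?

403(b): $10,180.83 × 0.098 = $997.72
HSA contribution: $287.39
Pre-tax total = $997.72 + $287.39 = $1,285.11
Taxable wages = $10,180.83 − $1,285.11 = $8,895.72
Local income tax: $8,895.72 × 0.0125 = $111.20
Federal withholding: $8,895.72 × 0.1969 = $1,751.57
Paid family leave insurance: $10,180.83 × 0.014 = $142.53
Medicare tax: $10,180.83 × 0.027 = $274.88
Vision insurance premium: $210.91
Legal plan premium: $298.48
Total deductions = $997.72 + $287.39 + $111.20 + $1,751.57 + $142.53 + $274.88 + $210.91 + $298.48 = $4,074.68
Net pay = $10,180.83 − $4,074.68 = $6,106.15

$6,106.15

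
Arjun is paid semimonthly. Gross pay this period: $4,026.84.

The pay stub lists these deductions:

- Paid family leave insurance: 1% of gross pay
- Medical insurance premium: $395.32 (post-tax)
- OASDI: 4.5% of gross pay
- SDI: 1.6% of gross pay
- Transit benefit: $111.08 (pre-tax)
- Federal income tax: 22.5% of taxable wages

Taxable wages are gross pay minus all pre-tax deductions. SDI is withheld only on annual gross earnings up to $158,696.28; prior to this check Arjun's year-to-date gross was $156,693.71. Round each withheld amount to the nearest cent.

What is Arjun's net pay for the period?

Transit benefit: $111.08
Taxable wages = $4,026.84 − $111.08 = $3,915.76
Federal income tax: $3,915.76 × 0.225 = $881.05
SDI: only $158,696.28 − $156,693.71 = $2,002.57 of this check is subject → $2,002.57 × 0.016 = $32.04
OASDI: $4,026.84 × 0.045 = $181.21
Paid family leave insurance: $4,026.84 × 0.01 = $40.27
Medical insurance premium: $395.32
Total deductions = $111.08 + $881.05 + $32.04 + $181.21 + $40.27 + $395.32 = $1,640.97
Net pay = $4,026.84 − $1,640.97 = $2,385.87

$2,385.87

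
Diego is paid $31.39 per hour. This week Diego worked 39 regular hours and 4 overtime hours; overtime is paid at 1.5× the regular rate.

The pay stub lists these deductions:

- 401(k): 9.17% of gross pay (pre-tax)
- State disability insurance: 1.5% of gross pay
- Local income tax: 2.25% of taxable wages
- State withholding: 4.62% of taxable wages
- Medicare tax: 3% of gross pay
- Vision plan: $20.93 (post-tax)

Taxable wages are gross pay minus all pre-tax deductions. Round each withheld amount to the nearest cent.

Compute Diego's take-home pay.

$1110.37

Regular pay: 39 × $31.39 = $1224.21
Overtime pay: 4 × $31.39 × 1.5 = $188.34
Gross pay = $1224.21 + $188.34 = $1412.55
401(k): $1412.55 × 0.0917 = $129.53
Taxable wages = $1412.55 − $129.53 = $1283.02
State withholding: $1283.02 × 0.0462 = $59.28
Local income tax: $1283.02 × 0.0225 = $28.87
State disability insurance: $1412.55 × 0.015 = $21.19
Medicare tax: $1412.55 × 0.03 = $42.38
Vision plan: $20.93
Total deductions = $129.53 + $59.28 + $28.87 + $21.19 + $42.38 + $20.93 = $302.18
Net pay = $1412.55 − $302.18 = $1110.37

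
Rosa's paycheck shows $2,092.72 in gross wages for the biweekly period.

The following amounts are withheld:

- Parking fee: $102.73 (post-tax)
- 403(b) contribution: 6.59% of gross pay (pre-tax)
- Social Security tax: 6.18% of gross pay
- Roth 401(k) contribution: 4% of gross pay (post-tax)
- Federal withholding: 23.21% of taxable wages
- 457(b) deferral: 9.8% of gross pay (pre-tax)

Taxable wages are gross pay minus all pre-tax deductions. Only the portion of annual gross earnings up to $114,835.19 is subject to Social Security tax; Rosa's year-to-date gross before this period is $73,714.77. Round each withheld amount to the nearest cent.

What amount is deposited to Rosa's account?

$1,027.84

457(b) deferral: $2,092.72 × 0.098 = $205.09
403(b) contribution: $2,092.72 × 0.0659 = $137.91
Pre-tax total = $205.09 + $137.91 = $343.00
Taxable wages = $2,092.72 − $343.00 = $1,749.72
Federal withholding: $1,749.72 × 0.2321 = $406.11
Social Security tax: cap not yet reached, full $2,092.72 is subject → $2,092.72 × 0.0618 = $129.33
Parking fee: $102.73
Roth 401(k) contribution: $2,092.72 × 0.04 = $83.71
Total deductions = $205.09 + $137.91 + $406.11 + $129.33 + $102.73 + $83.71 = $1,064.88
Net pay = $2,092.72 − $1,064.88 = $1,027.84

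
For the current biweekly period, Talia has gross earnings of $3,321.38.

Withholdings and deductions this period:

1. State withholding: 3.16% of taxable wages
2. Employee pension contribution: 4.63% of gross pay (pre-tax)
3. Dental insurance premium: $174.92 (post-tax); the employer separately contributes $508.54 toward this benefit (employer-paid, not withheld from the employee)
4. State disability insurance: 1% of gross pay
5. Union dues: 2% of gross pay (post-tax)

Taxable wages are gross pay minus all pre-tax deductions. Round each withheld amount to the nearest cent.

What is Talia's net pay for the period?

$2,792.94

Employee pension contribution: $3,321.38 × 0.0463 = $153.78
Taxable wages = $3,321.38 − $153.78 = $3,167.60
State withholding: $3,167.60 × 0.0316 = $100.10
State disability insurance: $3,321.38 × 0.01 = $33.21
Union dues: $3,321.38 × 0.02 = $66.43
Dental insurance premium: $174.92
(Employer's $508.54 toward dental insurance premium is not withheld from the employee.)
Total deductions = $153.78 + $100.10 + $33.21 + $66.43 + $174.92 = $528.44
Net pay = $3,321.38 − $528.44 = $2,792.94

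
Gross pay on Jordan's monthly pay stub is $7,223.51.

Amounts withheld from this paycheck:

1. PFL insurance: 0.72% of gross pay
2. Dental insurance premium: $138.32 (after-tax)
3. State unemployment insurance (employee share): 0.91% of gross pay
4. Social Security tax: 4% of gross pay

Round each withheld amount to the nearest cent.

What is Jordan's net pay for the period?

$6,678.51

PFL insurance: $7,223.51 × 0.0072 = $52.01
Social Security tax: $7,223.51 × 0.04 = $288.94
State unemployment insurance (employee share): $7,223.51 × 0.0091 = $65.73
Dental insurance premium: $138.32
Total deductions = $52.01 + $288.94 + $65.73 + $138.32 = $545.00
Net pay = $7,223.51 − $545.00 = $6,678.51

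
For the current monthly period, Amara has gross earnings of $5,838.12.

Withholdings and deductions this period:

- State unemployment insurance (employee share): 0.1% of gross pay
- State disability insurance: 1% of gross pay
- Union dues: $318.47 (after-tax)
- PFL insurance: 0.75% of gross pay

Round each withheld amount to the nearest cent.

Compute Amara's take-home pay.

$5,411.64

PFL insurance: $5,838.12 × 0.0075 = $43.79
State disability insurance: $5,838.12 × 0.01 = $58.38
State unemployment insurance (employee share): $5,838.12 × 0.001 = $5.84
Union dues: $318.47
Total deductions = $43.79 + $58.38 + $5.84 + $318.47 = $426.48
Net pay = $5,838.12 − $426.48 = $5,411.64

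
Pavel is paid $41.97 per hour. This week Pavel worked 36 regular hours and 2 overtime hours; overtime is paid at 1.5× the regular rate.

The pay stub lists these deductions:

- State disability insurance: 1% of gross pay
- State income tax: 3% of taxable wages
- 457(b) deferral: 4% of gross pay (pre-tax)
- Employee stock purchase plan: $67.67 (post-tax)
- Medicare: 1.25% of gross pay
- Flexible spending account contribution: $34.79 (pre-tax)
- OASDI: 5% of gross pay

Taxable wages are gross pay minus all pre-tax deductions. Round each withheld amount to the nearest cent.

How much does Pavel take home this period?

$1304.13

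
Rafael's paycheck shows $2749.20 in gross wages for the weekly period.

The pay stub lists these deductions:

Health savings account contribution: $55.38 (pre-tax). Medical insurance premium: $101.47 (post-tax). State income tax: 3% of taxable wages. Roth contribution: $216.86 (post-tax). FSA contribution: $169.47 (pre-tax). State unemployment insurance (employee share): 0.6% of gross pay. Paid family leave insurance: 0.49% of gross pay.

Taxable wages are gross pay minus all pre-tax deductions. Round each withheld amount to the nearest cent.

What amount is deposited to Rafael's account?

FSA contribution: $169.47
Health savings account contribution: $55.38
Pre-tax total = $169.47 + $55.38 = $224.85
Taxable wages = $2749.20 − $224.85 = $2524.35
State income tax: $2524.35 × 0.03 = $75.73
State unemployment insurance (employee share): $2749.20 × 0.006 = $16.50
Paid family leave insurance: $2749.20 × 0.0049 = $13.47
Medical insurance premium: $101.47
Roth contribution: $216.86
Total deductions = $169.47 + $55.38 + $75.73 + $16.50 + $13.47 + $101.47 + $216.86 = $648.88
Net pay = $2749.20 − $648.88 = $2100.32

$2100.32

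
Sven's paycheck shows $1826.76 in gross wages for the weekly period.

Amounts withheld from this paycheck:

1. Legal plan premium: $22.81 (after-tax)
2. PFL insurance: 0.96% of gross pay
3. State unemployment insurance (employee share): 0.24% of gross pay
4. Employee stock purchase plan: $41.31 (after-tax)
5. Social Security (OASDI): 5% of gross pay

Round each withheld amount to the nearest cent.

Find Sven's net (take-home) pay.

PFL insurance: $1826.76 × 0.0096 = $17.54
State unemployment insurance (employee share): $1826.76 × 0.0024 = $4.38
Social Security (OASDI): $1826.76 × 0.05 = $91.34
Employee stock purchase plan: $41.31
Legal plan premium: $22.81
Total deductions = $17.54 + $4.38 + $91.34 + $41.31 + $22.81 = $177.38
Net pay = $1826.76 − $177.38 = $1649.38

$1649.38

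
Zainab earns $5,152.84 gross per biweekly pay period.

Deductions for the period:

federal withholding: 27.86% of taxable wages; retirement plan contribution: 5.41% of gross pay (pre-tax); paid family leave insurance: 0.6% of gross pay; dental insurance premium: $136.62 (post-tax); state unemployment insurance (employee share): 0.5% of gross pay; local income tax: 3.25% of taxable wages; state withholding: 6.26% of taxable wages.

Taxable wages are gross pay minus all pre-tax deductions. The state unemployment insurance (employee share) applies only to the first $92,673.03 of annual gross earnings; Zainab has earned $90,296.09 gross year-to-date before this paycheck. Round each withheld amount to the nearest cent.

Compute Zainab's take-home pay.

$2,873.20

Retirement plan contribution: $5,152.84 × 0.0541 = $278.77
Taxable wages = $5,152.84 − $278.77 = $4,874.07
Federal withholding: $4,874.07 × 0.2786 = $1,357.92
State withholding: $4,874.07 × 0.0626 = $305.12
Local income tax: $4,874.07 × 0.0325 = $158.41
Paid family leave insurance: $5,152.84 × 0.006 = $30.92
State unemployment insurance (employee share): only $92,673.03 − $90,296.09 = $2,376.94 of this check is subject → $2,376.94 × 0.005 = $11.88
Dental insurance premium: $136.62
Total deductions = $278.77 + $1,357.92 + $305.12 + $158.41 + $30.92 + $11.88 + $136.62 = $2,279.64
Net pay = $5,152.84 − $2,279.64 = $2,873.20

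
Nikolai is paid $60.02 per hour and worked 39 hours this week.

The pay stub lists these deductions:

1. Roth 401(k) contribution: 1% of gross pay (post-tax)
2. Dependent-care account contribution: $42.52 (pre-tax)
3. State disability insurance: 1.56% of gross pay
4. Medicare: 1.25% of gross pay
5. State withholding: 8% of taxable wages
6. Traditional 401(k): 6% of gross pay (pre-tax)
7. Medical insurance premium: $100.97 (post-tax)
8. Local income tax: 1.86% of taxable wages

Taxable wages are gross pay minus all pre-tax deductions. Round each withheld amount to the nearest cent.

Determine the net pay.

Gross pay: 39 × $60.02 = $2,340.78
Dependent-care account contribution: $42.52
Traditional 401(k): $2,340.78 × 0.06 = $140.45
Pre-tax total = $42.52 + $140.45 = $182.97
Taxable wages = $2,340.78 − $182.97 = $2,157.81
State withholding: $2,157.81 × 0.08 = $172.62
Local income tax: $2,157.81 × 0.0186 = $40.14
Medicare: $2,340.78 × 0.0125 = $29.26
State disability insurance: $2,340.78 × 0.0156 = $36.52
Roth 401(k) contribution: $2,340.78 × 0.01 = $23.41
Medical insurance premium: $100.97
Total deductions = $42.52 + $140.45 + $172.62 + $40.14 + $29.26 + $36.52 + $23.41 + $100.97 = $585.89
Net pay = $2,340.78 − $585.89 = $1,754.89

$1,754.89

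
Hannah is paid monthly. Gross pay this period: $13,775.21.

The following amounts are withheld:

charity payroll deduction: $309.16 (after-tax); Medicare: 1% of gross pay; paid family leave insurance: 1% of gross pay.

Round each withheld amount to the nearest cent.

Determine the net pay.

Paid family leave insurance: $13,775.21 × 0.01 = $137.75
Medicare: $13,775.21 × 0.01 = $137.75
Charity payroll deduction: $309.16
Total deductions = $137.75 + $137.75 + $309.16 = $584.66
Net pay = $13,775.21 − $584.66 = $13,190.55

$13,190.55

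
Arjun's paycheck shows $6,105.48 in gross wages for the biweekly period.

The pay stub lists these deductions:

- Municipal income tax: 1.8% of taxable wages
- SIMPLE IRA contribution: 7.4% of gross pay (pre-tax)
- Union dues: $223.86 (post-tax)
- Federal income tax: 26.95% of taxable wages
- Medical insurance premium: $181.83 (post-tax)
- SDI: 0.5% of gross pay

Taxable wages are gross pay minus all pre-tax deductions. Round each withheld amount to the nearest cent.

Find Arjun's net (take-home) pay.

$3,592.02

SIMPLE IRA contribution: $6,105.48 × 0.074 = $451.81
Taxable wages = $6,105.48 − $451.81 = $5,653.67
Federal income tax: $5,653.67 × 0.2695 = $1,523.66
Municipal income tax: $5,653.67 × 0.018 = $101.77
SDI: $6,105.48 × 0.005 = $30.53
Union dues: $223.86
Medical insurance premium: $181.83
Total deductions = $451.81 + $1,523.66 + $101.77 + $30.53 + $223.86 + $181.83 = $2,513.46
Net pay = $6,105.48 − $2,513.46 = $3,592.02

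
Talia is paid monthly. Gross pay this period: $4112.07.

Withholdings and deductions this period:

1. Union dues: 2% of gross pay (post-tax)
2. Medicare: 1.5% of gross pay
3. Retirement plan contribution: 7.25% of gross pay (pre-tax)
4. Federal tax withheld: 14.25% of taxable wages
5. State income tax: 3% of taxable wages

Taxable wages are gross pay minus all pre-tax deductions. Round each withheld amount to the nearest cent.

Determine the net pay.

$3012.11

Retirement plan contribution: $4112.07 × 0.0725 = $298.13
Taxable wages = $4112.07 − $298.13 = $3813.94
Federal tax withheld: $3813.94 × 0.1425 = $543.49
State income tax: $3813.94 × 0.03 = $114.42
Medicare: $4112.07 × 0.015 = $61.68
Union dues: $4112.07 × 0.02 = $82.24
Total deductions = $298.13 + $543.49 + $114.42 + $61.68 + $82.24 = $1099.96
Net pay = $4112.07 − $1099.96 = $3012.11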